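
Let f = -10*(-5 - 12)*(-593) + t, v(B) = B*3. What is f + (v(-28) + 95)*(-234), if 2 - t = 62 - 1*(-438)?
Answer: -103882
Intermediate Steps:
v(B) = 3*B
t = -498 (t = 2 - (62 - 1*(-438)) = 2 - (62 + 438) = 2 - 1*500 = 2 - 500 = -498)
f = -101308 (f = -10*(-5 - 12)*(-593) - 498 = -10*(-17)*(-593) - 498 = 170*(-593) - 498 = -100810 - 498 = -101308)
f + (v(-28) + 95)*(-234) = -101308 + (3*(-28) + 95)*(-234) = -101308 + (-84 + 95)*(-234) = -101308 + 11*(-234) = -101308 - 2574 = -103882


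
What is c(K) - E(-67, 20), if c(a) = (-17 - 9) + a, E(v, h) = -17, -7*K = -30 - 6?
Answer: -27/7 ≈ -3.8571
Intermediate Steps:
K = 36/7 (K = -(-30 - 6)/7 = -1/7*(-36) = 36/7 ≈ 5.1429)
c(a) = -26 + a
c(K) - E(-67, 20) = (-26 + 36/7) - 1*(-17) = -146/7 + 17 = -27/7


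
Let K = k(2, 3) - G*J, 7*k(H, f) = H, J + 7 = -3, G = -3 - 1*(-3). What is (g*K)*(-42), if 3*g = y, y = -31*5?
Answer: 620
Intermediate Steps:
G = 0 (G = -3 + 3 = 0)
y = -155
J = -10 (J = -7 - 3 = -10)
k(H, f) = H/7
g = -155/3 (g = (1/3)*(-155) = -155/3 ≈ -51.667)
K = 2/7 (K = (1/7)*2 - 0*(-10) = 2/7 - 1*0 = 2/7 + 0 = 2/7 ≈ 0.28571)
(g*K)*(-42) = -155/3*2/7*(-42) = -310/21*(-42) = 620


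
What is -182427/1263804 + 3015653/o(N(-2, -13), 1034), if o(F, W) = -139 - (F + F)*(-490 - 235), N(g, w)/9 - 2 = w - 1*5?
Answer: -1283103479655/88019314652 ≈ -14.578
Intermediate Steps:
N(g, w) = -27 + 9*w (N(g, w) = 18 + 9*(w - 1*5) = 18 + 9*(w - 5) = 18 + 9*(-5 + w) = 18 + (-45 + 9*w) = -27 + 9*w)
o(F, W) = -139 + 1450*F (o(F, W) = -139 - 2*F*(-725) = -139 - (-1450)*F = -139 + 1450*F)
-182427/1263804 + 3015653/o(N(-2, -13), 1034) = -182427/1263804 + 3015653/(-139 + 1450*(-27 + 9*(-13))) = -182427*1/1263804 + 3015653/(-139 + 1450*(-27 - 117)) = -60809/421268 + 3015653/(-139 + 1450*(-144)) = -60809/421268 + 3015653/(-139 - 208800) = -60809/421268 + 3015653/(-208939) = -60809/421268 + 3015653*(-1/208939) = -60809/421268 - 3015653/208939 = -1283103479655/88019314652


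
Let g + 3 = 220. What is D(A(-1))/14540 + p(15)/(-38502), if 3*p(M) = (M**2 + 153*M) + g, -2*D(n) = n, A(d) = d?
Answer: -1727749/73019880 ≈ -0.023661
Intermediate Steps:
g = 217 (g = -3 + 220 = 217)
D(n) = -n/2
p(M) = 217/3 + 51*M + M**2/3 (p(M) = ((M**2 + 153*M) + 217)/3 = (217 + M**2 + 153*M)/3 = 217/3 + 51*M + M**2/3)
D(A(-1))/14540 + p(15)/(-38502) = -1/2*(-1)/14540 + (217/3 + 51*15 + (1/3)*15**2)/(-38502) = (1/2)*(1/14540) + (217/3 + 765 + (1/3)*225)*(-1/38502) = 1/29080 + (217/3 + 765 + 75)*(-1/38502) = 1/29080 + (2737/3)*(-1/38502) = 1/29080 - 119/5022 = -1727749/73019880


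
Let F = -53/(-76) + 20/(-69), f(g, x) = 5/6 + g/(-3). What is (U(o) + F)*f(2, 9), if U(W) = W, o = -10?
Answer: -50303/31464 ≈ -1.5987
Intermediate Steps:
f(g, x) = ⅚ - g/3 (f(g, x) = 5*(⅙) + g*(-⅓) = ⅚ - g/3)
F = 2137/5244 (F = -53*(-1/76) + 20*(-1/69) = 53/76 - 20/69 = 2137/5244 ≈ 0.40751)
(U(o) + F)*f(2, 9) = (-10 + 2137/5244)*(⅚ - ⅓*2) = -50303*(⅚ - ⅔)/5244 = -50303/5244*⅙ = -50303/31464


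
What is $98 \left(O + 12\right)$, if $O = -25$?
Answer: $-1274$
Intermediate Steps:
$98 \left(O + 12\right) = 98 \left(-25 + 12\right) = 98 \left(-13\right) = -1274$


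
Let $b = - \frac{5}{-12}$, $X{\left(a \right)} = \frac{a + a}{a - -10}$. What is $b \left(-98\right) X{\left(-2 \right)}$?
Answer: $\frac{245}{12} \approx 20.417$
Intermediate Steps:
$X{\left(a \right)} = \frac{2 a}{10 + a}$ ($X{\left(a \right)} = \frac{2 a}{a + 10} = \frac{2 a}{10 + a}$)
$b = \frac{5}{12}$ ($b = \left(-5\right) \left(- \frac{1}{12}\right) = \frac{5}{12} \approx 0.41667$)
$b \left(-98\right) X{\left(-2 \right)} = \frac{5}{12} \left(-98\right) 2 \left(-2\right) \frac{1}{10 - 2} = - \frac{245 \cdot 2 \left(-2\right) \frac{1}{8}}{6} = \left(- \frac{245}{6}\right) \left(- \frac{1}{2}\right) = \frac{245}{12}$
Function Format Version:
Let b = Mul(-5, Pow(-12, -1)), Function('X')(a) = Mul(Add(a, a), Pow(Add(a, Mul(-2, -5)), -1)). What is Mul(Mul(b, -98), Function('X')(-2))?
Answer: Rational(245, 12) ≈ 20.417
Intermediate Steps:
Function('X')(a) = Mul(2, a, Pow(Add(10, a), -1)) (Function('X')(a) = Mul(Mul(2, a), Pow(Add(a, 10), -1)) = Mul(Mul(2, a), Pow(Add(10, a), -1)) = Mul(2, a, Pow(Add(10, a), -1)))
b = Rational(5, 12) (b = Mul(-5, Rational(-1, 12)) = Rational(5, 12) ≈ 0.41667)
Mul(Mul(b, -98), Function('X')(-2)) = Mul(Mul(Rational(5, 12), -98), Mul(2, -2, Pow(Add(10, -2), -1))) = Mul(Rational(-245, 6), Mul(2, -2, Pow(8, -1))) = Mul(Rational(-245, 6), Mul(2, -2, Rational(1, 8))) = Mul(Rational(-245, 6), Rational(-1, 2)) = Rational(245, 12)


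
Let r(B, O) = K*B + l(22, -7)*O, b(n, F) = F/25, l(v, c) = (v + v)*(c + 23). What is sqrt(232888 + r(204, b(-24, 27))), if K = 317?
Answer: 2*sqrt(1864477)/5 ≈ 546.18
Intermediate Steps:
l(v, c) = 2*v*(23 + c) (l(v, c) = (2*v)*(23 + c) = 2*v*(23 + c))
b(n, F) = F/25 (b(n, F) = F*(1/25) = F/25)
r(B, O) = 317*B + 704*O (r(B, O) = 317*B + (2*22*(23 - 7))*O = 317*B + (2*22*16)*O = 317*B + 704*O)
sqrt(232888 + r(204, b(-24, 27))) = sqrt(232888 + (317*204 + 704*((1/25)*27))) = sqrt(232888 + (64668 + 704*(27/25))) = sqrt(232888 + (64668 + 19008/25)) = sqrt(232888 + 1635708/25) = sqrt(7457908/25) = 2*sqrt(1864477)/5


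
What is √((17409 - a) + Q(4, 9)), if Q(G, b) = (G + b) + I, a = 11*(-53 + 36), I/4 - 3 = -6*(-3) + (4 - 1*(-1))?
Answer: √17713 ≈ 133.09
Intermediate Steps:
I = 104 (I = 12 + 4*(-6*(-3) + (4 - 1*(-1))) = 12 + 4*(18 + (4 + 1)) = 12 + 4*(18 + 5) = 12 + 4*23 = 12 + 92 = 104)
a = -187 (a = 11*(-17) = -187)
Q(G, b) = 104 + G + b (Q(G, b) = (G + b) + 104 = 104 + G + b)
√((17409 - a) + Q(4, 9)) = √((17409 - 1*(-187)) + (104 + 4 + 9)) = √((17409 + 187) + 117) = √(17596 + 117) = √17713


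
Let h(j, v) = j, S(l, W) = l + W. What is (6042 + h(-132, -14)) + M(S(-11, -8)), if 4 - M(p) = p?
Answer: 5933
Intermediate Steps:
S(l, W) = W + l
M(p) = 4 - p
(6042 + h(-132, -14)) + M(S(-11, -8)) = (6042 - 132) + (4 - (-8 - 11)) = 5910 + (4 - 1*(-19)) = 5910 + (4 + 19) = 5910 + 23 = 5933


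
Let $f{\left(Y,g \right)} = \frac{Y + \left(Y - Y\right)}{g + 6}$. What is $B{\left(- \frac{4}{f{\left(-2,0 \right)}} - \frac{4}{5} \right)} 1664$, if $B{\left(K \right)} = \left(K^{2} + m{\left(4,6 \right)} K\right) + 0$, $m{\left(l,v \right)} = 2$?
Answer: $\frac{6150144}{25} \approx 2.4601 \cdot 10^{5}$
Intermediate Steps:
$f{\left(Y,g \right)} = \frac{Y}{6 + g}$ ($f{\left(Y,g \right)} = \frac{Y + 0}{6 + g} = \frac{Y}{6 + g}$)
$B{\left(K \right)} = K^{2} + 2 K$ ($B{\left(K \right)} = \left(K^{2} + 2 K\right) + 0 = K^{2} + 2 K$)
$B{\left(- \frac{4}{f{\left(-2,0 \right)}} - \frac{4}{5} \right)} 1664 = \left(- \frac{4}{\left(-2\right) \frac{1}{6 + 0}} - \frac{4}{5}\right) \left(2 - \left(-12 + \frac{4}{5}\right)\right) 1664 = \left(- \frac{4}{\left(-2\right) \frac{1}{6}} - \frac{4}{5}\right) \left(2 - \left(\frac{4}{5} + \frac{4}{\left(-2\right) \frac{1}{6}}\right)\right) 1664 = \left(- \frac{4}{- \frac{1}{3}} - \frac{4}{5}\right) \left(2 - \left(\frac{4}{5} + \frac{4}{- \frac{1}{3}}\right)\right) 1664 = \left(\left(-4\right) \left(-3\right) - \frac{4}{5}\right) \left(2 - - \frac{56}{5}\right) 1664 = \left(12 - \frac{4}{5}\right) \left(2 + \left(12 - \frac{4}{5}\right)\right) 1664 = \frac{56 \left(2 + \frac{56}{5}\right)}{5} \cdot 1664 = \frac{56}{5} \cdot \frac{66}{5} \cdot 1664 = \frac{3696}{25} \cdot 1664 = \frac{6150144}{25}$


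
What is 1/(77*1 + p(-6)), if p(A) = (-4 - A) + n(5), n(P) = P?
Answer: 1/84 ≈ 0.011905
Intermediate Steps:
p(A) = 1 - A (p(A) = (-4 - A) + 5 = 1 - A)
1/(77*1 + p(-6)) = 1/(77*1 + (1 - 1*(-6))) = 1/(77 + (1 + 6)) = 1/(77 + 7) = 1/84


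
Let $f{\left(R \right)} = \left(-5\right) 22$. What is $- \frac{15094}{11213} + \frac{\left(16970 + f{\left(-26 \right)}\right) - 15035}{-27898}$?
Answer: $- \frac{441556137}{312820274} \approx -1.4115$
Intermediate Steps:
$f{\left(R \right)} = -110$
$- \frac{15094}{11213} + \frac{\left(16970 + f{\left(-26 \right)}\right) - 15035}{-27898} = - \frac{15094}{11213} + \frac{\left(16970 - 110\right) - 15035}{-27898} = \left(-15094\right) \frac{1}{11213} + \left(16860 - 15035\right) \left(- \frac{1}{27898}\right) = - \frac{15094}{11213} + 1825 \left(- \frac{1}{27898}\right) = - \frac{15094}{11213} - \frac{1825}{27898} = - \frac{441556137}{312820274}$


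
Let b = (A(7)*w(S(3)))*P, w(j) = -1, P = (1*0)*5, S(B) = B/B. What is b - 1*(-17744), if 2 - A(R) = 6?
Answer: 17744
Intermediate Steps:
S(B) = 1
A(R) = -4 (A(R) = 2 - 1*6 = 2 - 6 = -4)
P = 0 (P = 0*5 = 0)
b = 0 (b = -4*(-1)*0 = 4*0 = 0)
b - 1*(-17744) = 0 - 1*(-17744) = 0 + 17744 = 17744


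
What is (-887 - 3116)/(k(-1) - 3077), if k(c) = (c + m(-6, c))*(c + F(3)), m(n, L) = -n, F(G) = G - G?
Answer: 4003/3082 ≈ 1.2988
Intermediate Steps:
F(G) = 0
k(c) = c*(6 + c) (k(c) = (c - 1*(-6))*(c + 0) = (c + 6)*c = (6 + c)*c = c*(6 + c))
(-887 - 3116)/(k(-1) - 3077) = (-887 - 3116)/(-(6 - 1) - 3077) = -4003/(-1*5 - 3077) = -4003/(-5 - 3077) = -4003/(-3082) = -4003*(-1/3082) = 4003/3082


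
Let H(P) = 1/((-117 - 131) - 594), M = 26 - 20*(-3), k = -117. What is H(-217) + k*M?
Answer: -8472205/842 ≈ -10062.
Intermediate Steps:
M = 86 (M = 26 + 60 = 86)
H(P) = -1/842 (H(P) = 1/(-248 - 594) = 1/(-842) = -1/842)
H(-217) + k*M = -1/842 - 117*86 = -1/842 - 10062 = -8472205/842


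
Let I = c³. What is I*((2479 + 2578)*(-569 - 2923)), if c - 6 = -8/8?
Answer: -2207380500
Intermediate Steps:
c = 5 (c = 6 - 8/8 = 6 - 8*⅛ = 6 - 1 = 5)
I = 125 (I = 5³ = 125)
I*((2479 + 2578)*(-569 - 2923)) = 125*((2479 + 2578)*(-569 - 2923)) = 125*(5057*(-3492)) = 125*(-17659044) = -2207380500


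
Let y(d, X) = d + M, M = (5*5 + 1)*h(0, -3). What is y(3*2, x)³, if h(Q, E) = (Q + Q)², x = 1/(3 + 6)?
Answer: 216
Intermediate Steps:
x = ⅑ (x = 1/9 = ⅑ ≈ 0.11111)
h(Q, E) = 4*Q² (h(Q, E) = (2*Q)² = 4*Q²)
M = 0 (M = (5*5 + 1)*(4*0²) = (25 + 1)*(4*0) = 26*0 = 0)
y(d, X) = d (y(d, X) = d + 0 = d)
y(3*2, x)³ = (3*2)³ = 6³ = 216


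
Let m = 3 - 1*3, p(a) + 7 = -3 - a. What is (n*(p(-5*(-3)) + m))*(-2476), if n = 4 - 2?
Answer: 123800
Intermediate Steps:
p(a) = -10 - a (p(a) = -7 + (-3 - a) = -10 - a)
m = 0 (m = 3 - 3 = 0)
n = 2
(n*(p(-5*(-3)) + m))*(-2476) = (2*((-10 - (-5)*(-3)) + 0))*(-2476) = (2*((-10 - 1*15) + 0))*(-2476) = (2*((-10 - 15) + 0))*(-2476) = (2*(-25 + 0))*(-2476) = (2*(-25))*(-2476) = -50*(-2476) = 123800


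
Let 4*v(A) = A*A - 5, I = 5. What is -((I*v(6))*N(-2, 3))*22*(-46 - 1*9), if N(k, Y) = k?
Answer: -93775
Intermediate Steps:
v(A) = -5/4 + A**2/4 (v(A) = (A*A - 5)/4 = (A**2 - 5)/4 = (-5 + A**2)/4 = -5/4 + A**2/4)
-((I*v(6))*N(-2, 3))*22*(-46 - 1*9) = -((5*(-5/4 + (1/4)*6**2))*(-2))*22*(-46 - 1*9) = -((5*(-5/4 + (1/4)*36))*(-2))*22*(-46 - 9) = -((5*(-5/4 + 9))*(-2))*22*(-55) = -((5*(31/4))*(-2))*22*(-55) = -((155/4)*(-2))*22*(-55) = -(-155/2*22)*(-55) = -(-1705)*(-55) = -1*93775 = -93775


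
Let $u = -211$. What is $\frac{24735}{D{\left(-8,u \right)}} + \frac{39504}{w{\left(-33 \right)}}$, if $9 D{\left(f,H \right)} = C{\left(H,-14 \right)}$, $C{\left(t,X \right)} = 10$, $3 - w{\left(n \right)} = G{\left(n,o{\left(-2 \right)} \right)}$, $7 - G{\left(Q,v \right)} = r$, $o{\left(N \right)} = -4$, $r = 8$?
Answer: $\frac{64275}{2} \approx 32138.0$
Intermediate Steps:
$G{\left(Q,v \right)} = -1$ ($G{\left(Q,v \right)} = 7 - 8 = -1$)
$w{\left(n \right)} = 4$ ($w{\left(n \right)} = 3 - -1 = 3 + 1 = 4$)
$D{\left(f,H \right)} = \frac{10}{9}$ ($D{\left(f,H \right)} = \frac{1}{9} \cdot 10 = \frac{10}{9}$)
$\frac{24735}{D{\left(-8,u \right)}} + \frac{39504}{w{\left(-33 \right)}} = \frac{24735}{\frac{10}{9}} + \frac{39504}{4} = 24735 \cdot \frac{9}{10} + 39504 \cdot \frac{1}{4} = \frac{44523}{2} + 9876 = \frac{64275}{2}$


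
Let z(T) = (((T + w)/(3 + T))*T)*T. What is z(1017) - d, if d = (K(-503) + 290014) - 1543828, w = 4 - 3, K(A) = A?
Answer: 388718257/170 ≈ 2.2866e+6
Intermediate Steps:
w = 1
z(T) = T²*(1 + T)/(3 + T) (z(T) = (((T + 1)/(3 + T))*T)*T = (((1 + T)/(3 + T))*T)*T = (T*(1 + T)/(3 + T))*T = T²*(1 + T)/(3 + T))
d = -1254317 (d = (-503 + 290014) - 1543828 = 289511 - 1543828 = -1254317)
z(1017) - d = 1017²*(1 + 1017)/(3 + 1017) - 1*(-1254317) = 1034289*1018/1020 + 1254317 = 1034289*(1/1020)*1018 + 1254317 = 175484367/170 + 1254317 = 388718257/170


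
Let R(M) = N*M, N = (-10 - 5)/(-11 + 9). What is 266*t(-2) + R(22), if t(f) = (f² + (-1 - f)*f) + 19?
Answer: 5751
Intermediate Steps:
N = 15/2 (N = -15/(-2) = -15*(-½) = 15/2 ≈ 7.5000)
t(f) = 19 + f² + f*(-1 - f) (t(f) = (f² + f*(-1 - f)) + 19 = 19 + f² + f*(-1 - f))
R(M) = 15*M/2
266*t(-2) + R(22) = 266*(19 - 1*(-2)) + (15/2)*22 = 266*(19 + 2) + 165 = 266*21 + 165 = 5586 + 165 = 5751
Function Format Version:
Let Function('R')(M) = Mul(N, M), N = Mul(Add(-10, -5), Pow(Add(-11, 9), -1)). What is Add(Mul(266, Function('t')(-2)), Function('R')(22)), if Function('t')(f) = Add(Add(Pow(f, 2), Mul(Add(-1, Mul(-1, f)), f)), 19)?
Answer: 5751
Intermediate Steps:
N = Rational(15, 2) (N = Mul(-15, Pow(-2, -1)) = Mul(-15, Rational(-1, 2)) = Rational(15, 2) ≈ 7.5000)
Function('t')(f) = Add(19, Pow(f, 2), Mul(f, Add(-1, Mul(-1, f)))) (Function('t')(f) = Add(Add(Pow(f, 2), Mul(f, Add(-1, Mul(-1, f)))), 19) = Add(19, Pow(f, 2), Mul(f, Add(-1, Mul(-1, f)))))
Function('R')(M) = Mul(Rational(15, 2), M)
Add(Mul(266, Function('t')(-2)), Function('R')(22)) = Add(Mul(266, Add(19, Mul(-1, -2))), Mul(Rational(15, 2), 22)) = Add(Mul(266, Add(19, 2)), 165) = Add(Mul(266, 21), 165) = Add(5586, 165) = 5751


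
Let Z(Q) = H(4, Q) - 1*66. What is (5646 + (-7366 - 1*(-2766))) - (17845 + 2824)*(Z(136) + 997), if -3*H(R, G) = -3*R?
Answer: -19324469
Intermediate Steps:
H(R, G) = R (H(R, G) = -(-1)*R = R)
Z(Q) = -62 (Z(Q) = 4 - 1*66 = 4 - 66 = -62)
(5646 + (-7366 - 1*(-2766))) - (17845 + 2824)*(Z(136) + 997) = (5646 + (-7366 - 1*(-2766))) - (17845 + 2824)*(-62 + 997) = (5646 + (-7366 + 2766)) - 20669*935 = (5646 - 4600) - 1*19325515 = 1046 - 19325515 = -19324469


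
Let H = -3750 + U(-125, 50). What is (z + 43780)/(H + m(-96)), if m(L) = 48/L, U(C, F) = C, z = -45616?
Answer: 3672/7751 ≈ 0.47375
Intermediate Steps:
H = -3875 (H = -3750 - 125 = -3875)
(z + 43780)/(H + m(-96)) = (-45616 + 43780)/(-3875 + 48/(-96)) = -1836/(-3875 + 48*(-1/96)) = -1836/(-3875 - ½) = -1836/(-7751/2) = -1836*(-2/7751) = 3672/7751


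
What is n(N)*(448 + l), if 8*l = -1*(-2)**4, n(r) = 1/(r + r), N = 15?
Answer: 223/15 ≈ 14.867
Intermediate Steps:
n(r) = 1/(2*r)
l = -2 (l = (-1*(-2)**4)/8 = (-1*16)/8 = (1/8)*(-16) = -2)
n(N)*(448 + l) = ((1/2)/15)*(448 - 2) = ((1/2)*(1/15))*446 = (1/30)*446 = 223/15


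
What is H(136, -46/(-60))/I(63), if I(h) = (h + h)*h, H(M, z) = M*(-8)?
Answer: -544/3969 ≈ -0.13706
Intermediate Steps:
H(M, z) = -8*M
I(h) = 2*h² (I(h) = (2*h)*h = 2*h²)
H(136, -46/(-60))/I(63) = (-8*136)/((2*63²)) = -1088/(2*3969) = -1088/7938 = -1088*1/7938 = -544/3969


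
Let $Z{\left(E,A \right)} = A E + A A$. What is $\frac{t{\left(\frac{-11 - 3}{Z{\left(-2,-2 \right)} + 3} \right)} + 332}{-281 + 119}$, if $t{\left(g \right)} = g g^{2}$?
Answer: $- \frac{219574}{107811} \approx -2.0367$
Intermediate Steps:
$Z{\left(E,A \right)} = A^{2} + A E$ ($Z{\left(E,A \right)} = A E + A^{2} = A^{2} + A E$)
$t{\left(g \right)} = g^{3}$
$\frac{t{\left(\frac{-11 - 3}{Z{\left(-2,-2 \right)} + 3} \right)} + 332}{-281 + 119} = \frac{\left(\frac{-11 - 3}{- 2 \left(-2 - 2\right) + 3}\right)^{3} + 332}{-281 + 119} = \frac{\left(- \frac{14}{\left(-2\right) \left(-4\right) + 3}\right)^{3} + 332}{-162} = \left(\left(- \frac{14}{8 + 3}\right)^{3} + 332\right) \left(- \frac{1}{162}\right) = \left(\left(- \frac{14}{11}\right)^{3} + 332\right) \left(- \frac{1}{162}\right) = \left(- \frac{2744}{1331} + 332\right) \left(- \frac{1}{162}\right) = \frac{439148}{1331} \left(- \frac{1}{162}\right) = - \frac{219574}{107811}$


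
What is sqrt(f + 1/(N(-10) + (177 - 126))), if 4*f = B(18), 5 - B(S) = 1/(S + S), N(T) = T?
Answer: sqrt(306803)/492 ≈ 1.1258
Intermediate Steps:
B(S) = 5 - 1/(2*S) (B(S) = 5 - 1/(S + S) = 5 - 1/(2*S))
f = 179/144 (f = (5 - 1/2/18)/4 = (5 - 1/2*1/18)/4 = (5 - 1/36)/4 = (1/4)*(179/36) = 179/144 ≈ 1.2431)
sqrt(f + 1/(N(-10) + (177 - 126))) = sqrt(179/144 + 1/(-10 + (177 - 126))) = sqrt(179/144 + 1/(-10 + 51)) = sqrt(179/144 + 1/41) = sqrt(7483/5904) = sqrt(306803)/492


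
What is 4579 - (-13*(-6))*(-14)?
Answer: 5671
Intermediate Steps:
4579 - (-13*(-6))*(-14) = 4579 - 78*(-14) = 4579 - 1*(-1092) = 4579 + 1092 = 5671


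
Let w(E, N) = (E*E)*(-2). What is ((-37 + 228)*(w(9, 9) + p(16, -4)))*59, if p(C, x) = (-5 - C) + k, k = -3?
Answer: -2096034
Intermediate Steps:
w(E, N) = -2*E² (w(E, N) = E²*(-2) = -2*E²)
p(C, x) = -8 - C (p(C, x) = (-5 - C) - 3 = -8 - C)
((-37 + 228)*(w(9, 9) + p(16, -4)))*59 = ((-37 + 228)*(-2*9² + (-8 - 1*16)))*59 = (191*(-2*81 + (-8 - 16)))*59 = (191*(-162 - 24))*59 = (191*(-186))*59 = -35526*59 = -2096034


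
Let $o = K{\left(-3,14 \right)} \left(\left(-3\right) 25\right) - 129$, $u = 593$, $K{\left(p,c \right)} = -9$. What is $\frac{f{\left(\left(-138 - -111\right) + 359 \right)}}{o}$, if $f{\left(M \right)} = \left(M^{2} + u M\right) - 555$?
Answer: $\frac{306545}{546} \approx 561.44$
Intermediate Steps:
$f{\left(M \right)} = -555 + M^{2} + 593 M$ ($f{\left(M \right)} = \left(M^{2} + 593 M\right) - 555 = -555 + M^{2} + 593 M$)
$o = 546$ ($o = - 9 \left(\left(-3\right) 25\right) - 129 = \left(-9\right) \left(-75\right) - 129 = 675 - 129 = 546$)
$\frac{f{\left(\left(-138 - -111\right) + 359 \right)}}{o} = \frac{-555 + \left(\left(-138 - -111\right) + 359\right)^{2} + 593 \left(\left(-138 - -111\right) + 359\right)}{546} = \left(-555 + \left(\left(-138 + 111\right) + 359\right)^{2} + 593 \left(\left(-138 + 111\right) + 359\right)\right) \frac{1}{546} = \left(-555 + \left(-27 + 359\right)^{2} + 593 \left(-27 + 359\right)\right) \frac{1}{546} = \left(-555 + 332^{2} + 593 \cdot 332\right) \frac{1}{546} = \left(-555 + 110224 + 196876\right) \frac{1}{546} = 306545 \cdot \frac{1}{546} = \frac{306545}{546}$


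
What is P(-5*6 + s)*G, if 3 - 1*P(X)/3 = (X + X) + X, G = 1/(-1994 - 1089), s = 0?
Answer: -279/3083 ≈ -0.090496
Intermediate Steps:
G = -1/3083 (G = 1/(-3083) = -1/3083 ≈ -0.00032436)
P(X) = 9 - 9*X (P(X) = 9 - 3*((X + X) + X) = 9 - 3*(2*X + X) = 9 - 9*X)
P(-5*6 + s)*G = (9 - 9*(-5*6 + 0))*(-1/3083) = (9 - 9*(-30 + 0))*(-1/3083) = (9 - 9*(-30))*(-1/3083) = (9 + 270)*(-1/3083) = 279*(-1/3083) = -279/3083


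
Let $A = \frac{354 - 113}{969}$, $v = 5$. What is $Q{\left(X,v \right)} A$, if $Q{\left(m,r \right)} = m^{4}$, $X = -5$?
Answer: $\frac{150625}{969} \approx 155.44$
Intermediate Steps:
$A = \frac{241}{969}$ ($A = 241 \cdot \frac{1}{969} = \frac{241}{969} \approx 0.24871$)
$Q{\left(X,v \right)} A = \left(-5\right)^{4} \cdot \frac{241}{969} = 625 \cdot \frac{241}{969} = \frac{150625}{969}$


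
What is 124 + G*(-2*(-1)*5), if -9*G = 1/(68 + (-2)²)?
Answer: 40171/324 ≈ 123.98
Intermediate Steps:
G = -1/648 (G = -1/(9*(68 + (-2)²)) = -1/(9*(68 + 4)) = -⅑/72 = -⅑*1/72 = -1/648 ≈ -0.0015432)
124 + G*(-2*(-1)*5) = 124 - (-2*(-1))*5/648 = 124 - 5/324 = 40171/324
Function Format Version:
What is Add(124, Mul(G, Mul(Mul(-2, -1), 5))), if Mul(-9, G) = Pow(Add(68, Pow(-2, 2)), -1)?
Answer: Rational(40171, 324) ≈ 123.98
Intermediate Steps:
G = Rational(-1, 648) (G = Mul(Rational(-1, 9), Pow(Add(68, Pow(-2, 2)), -1)) = Mul(Rational(-1, 9), Pow(Add(68, 4), -1)) = Mul(Rational(-1, 9), Pow(72, -1)) = Mul(Rational(-1, 9), Rational(1, 72)) = Rational(-1, 648) ≈ -0.0015432)
Add(124, Mul(G, Mul(Mul(-2, -1), 5))) = Add(124, Mul(Rational(-1, 648), Mul(Mul(-2, -1), 5))) = Add(124, Mul(Rational(-1, 648), Mul(2, 5))) = Add(124, Mul(Rational(-1, 648), 10)) = Add(124, Rational(-5, 324)) = Rational(40171, 324)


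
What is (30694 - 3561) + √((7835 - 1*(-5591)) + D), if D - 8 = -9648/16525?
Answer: 27133 + √146733540522/3305 ≈ 27249.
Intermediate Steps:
D = 122552/16525 (D = 8 - 9648/16525 = 122552/16525 ≈ 7.4162)
(30694 - 3561) + √((7835 - 1*(-5591)) + D) = (30694 - 3561) + √((7835 - 1*(-5591)) + 122552/16525) = 27133 + √((7835 + 5591) + 122552/16525) = 27133 + √(13426 + 122552/16525) = 27133 + √(221987202/16525) = 27133 + √146733540522/3305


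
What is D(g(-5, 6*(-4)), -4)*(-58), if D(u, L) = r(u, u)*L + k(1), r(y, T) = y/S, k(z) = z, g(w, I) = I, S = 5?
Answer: -5858/5 ≈ -1171.6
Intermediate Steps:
r(y, T) = y/5
D(u, L) = 1 + L*u/5 (D(u, L) = (u/5)*L + 1 = L*u/5 + 1 = 1 + L*u/5)
D(g(-5, 6*(-4)), -4)*(-58) = (1 + (1/5)*(-4)*(6*(-4)))*(-58) = (1 + (1/5)*(-4)*(-24))*(-58) = (1 + 96/5)*(-58) = (101/5)*(-58) = -5858/5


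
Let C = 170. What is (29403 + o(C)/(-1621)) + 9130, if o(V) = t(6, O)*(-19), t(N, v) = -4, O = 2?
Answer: 62461917/1621 ≈ 38533.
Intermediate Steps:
o(V) = 76 (o(V) = -4*(-19) = 76)
(29403 + o(C)/(-1621)) + 9130 = (29403 + 76/(-1621)) + 9130 = (29403 + 76*(-1/1621)) + 9130 = (29403 - 76/1621) + 9130 = 47662187/1621 + 9130 = 62461917/1621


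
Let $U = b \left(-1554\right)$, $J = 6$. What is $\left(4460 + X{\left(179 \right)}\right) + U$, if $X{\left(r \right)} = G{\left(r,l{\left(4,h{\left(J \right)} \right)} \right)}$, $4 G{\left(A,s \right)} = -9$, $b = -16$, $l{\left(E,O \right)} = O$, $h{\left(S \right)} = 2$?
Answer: $\frac{117287}{4} \approx 29322.0$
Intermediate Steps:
$G{\left(A,s \right)} = - \frac{9}{4}$ ($G{\left(A,s \right)} = \frac{1}{4} \left(-9\right) = - \frac{9}{4}$)
$X{\left(r \right)} = - \frac{9}{4}$
$U = 24864$ ($U = \left(-16\right) \left(-1554\right) = 24864$)
$\left(4460 + X{\left(179 \right)}\right) + U = \left(4460 - \frac{9}{4}\right) + 24864 = \frac{17831}{4} + 24864 = \frac{117287}{4}$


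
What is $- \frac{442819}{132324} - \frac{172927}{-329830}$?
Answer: $- \frac{61586299211}{21822212460} \approx -2.8222$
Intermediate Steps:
$- \frac{442819}{132324} - \frac{172927}{-329830} = \left(-442819\right) \frac{1}{132324} - - \frac{172927}{329830} = - \frac{442819}{132324} + \frac{172927}{329830} = - \frac{61586299211}{21822212460}$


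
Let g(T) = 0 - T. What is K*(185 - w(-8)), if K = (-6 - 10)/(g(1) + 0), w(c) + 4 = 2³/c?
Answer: 3040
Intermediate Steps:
w(c) = -4 + 8/c (w(c) = -4 + 2³/c = -4 + 8/c)
g(T) = -T
K = 16 (K = (-6 - 10)/(-1*1 + 0) = -16/(-1 + 0) = -16/(-1) = -16*(-1) = 16)
K*(185 - w(-8)) = 16*(185 - (-4 + 8/(-8))) = 16*(185 - (-4 + 8*(-⅛))) = 16*(185 - (-4 - 1)) = 16*(185 - 1*(-5)) = 16*(185 + 5) = 16*190 = 3040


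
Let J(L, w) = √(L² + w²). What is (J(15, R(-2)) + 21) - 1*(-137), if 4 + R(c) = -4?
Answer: 175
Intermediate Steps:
R(c) = -8 (R(c) = -4 - 4 = -8)
(J(15, R(-2)) + 21) - 1*(-137) = (√(15² + (-8)²) + 21) - 1*(-137) = (√(225 + 64) + 21) + 137 = (√289 + 21) + 137 = (17 + 21) + 137 = 38 + 137 = 175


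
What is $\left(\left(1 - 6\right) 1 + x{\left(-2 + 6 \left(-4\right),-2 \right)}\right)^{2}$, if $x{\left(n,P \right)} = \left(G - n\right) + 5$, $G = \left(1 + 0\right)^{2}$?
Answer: $729$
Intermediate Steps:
$G = 1$ ($G = 1^{2} = 1$)
$x{\left(n,P \right)} = 6 - n$ ($x{\left(n,P \right)} = \left(1 - n\right) + 5 = 6 - n$)
$\left(\left(1 - 6\right) 1 + x{\left(-2 + 6 \left(-4\right),-2 \right)}\right)^{2} = \left(\left(1 - 6\right) 1 + \left(6 - \left(-2 + 6 \left(-4\right)\right)\right)\right)^{2} = \left(\left(-5\right) 1 + \left(6 - \left(-2 - 24\right)\right)\right)^{2} = \left(-5 + \left(6 - -26\right)\right)^{2} = \left(-5 + \left(6 + 26\right)\right)^{2} = \left(-5 + 32\right)^{2} = 27^{2} = 729$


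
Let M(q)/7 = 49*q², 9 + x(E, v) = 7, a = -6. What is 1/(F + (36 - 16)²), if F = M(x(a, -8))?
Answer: 1/1772 ≈ 0.00056433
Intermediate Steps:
x(E, v) = -2 (x(E, v) = -9 + 7 = -2)
M(q) = 343*q² (M(q) = 7*(49*q²) = 343*q²)
F = 1372 (F = 343*(-2)² = 343*4 = 1372)
1/(F + (36 - 16)²) = 1/(1372 + (36 - 16)²) = 1/(1372 + 20²) = 1/(1372 + 400) = 1/1772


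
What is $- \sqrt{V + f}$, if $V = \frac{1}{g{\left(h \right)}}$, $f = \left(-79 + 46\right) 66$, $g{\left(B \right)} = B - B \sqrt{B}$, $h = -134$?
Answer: $- \sqrt{-2178 + \frac{1}{-134 + 134 i \sqrt{134}}} \approx -6.8557 \cdot 10^{-6} + 46.669 i$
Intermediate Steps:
$g{\left(B \right)} = B - B^{\frac{3}{2}}$
$f = -2178$ ($f = \left(-33\right) 66 = -2178$)
$V = \frac{1}{-134 + 134 i \sqrt{134}}$ ($V = \frac{1}{-134 - \left(-134\right)^{\frac{3}{2}}} = \frac{1}{-134 - - 134 i \sqrt{134}} = \frac{1}{-134 + 134 i \sqrt{134}} \approx -5.5279 \cdot 10^{-5} - 0.0006399 i$)
$- \sqrt{V + f} = - \sqrt{\left(- \frac{1}{18090} - \frac{i \sqrt{134}}{18090}\right) - 2178} = - \sqrt{- \frac{39400021}{18090} - \frac{i \sqrt{134}}{18090}}$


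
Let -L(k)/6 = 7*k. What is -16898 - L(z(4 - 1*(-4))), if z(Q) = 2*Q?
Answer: -16226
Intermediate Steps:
L(k) = -42*k
-16898 - L(z(4 - 1*(-4))) = -16898 - (-42)*2*(4 - 1*(-4)) = -16898 - (-42)*2*(4 + 4) = -16898 - (-42)*2*8 = -16898 - (-42)*16 = -16898 - 1*(-672) = -16898 + 672 = -16226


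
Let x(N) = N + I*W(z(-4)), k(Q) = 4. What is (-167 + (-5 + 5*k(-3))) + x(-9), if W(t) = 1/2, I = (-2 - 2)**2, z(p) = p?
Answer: -153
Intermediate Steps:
I = 16 (I = (-4)**2 = 16)
W(t) = 1/2
x(N) = 8 + N (x(N) = N + 16*(1/2) = N + 8 = 8 + N)
(-167 + (-5 + 5*k(-3))) + x(-9) = (-167 + (-5 + 5*4)) + (8 - 9) = (-167 + (-5 + 20)) - 1 = (-167 + 15) - 1 = -152 - 1 = -153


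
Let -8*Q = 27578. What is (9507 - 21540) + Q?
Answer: -61921/4 ≈ -15480.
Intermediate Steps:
Q = -13789/4 (Q = -⅛*27578 = -13789/4 ≈ -3447.3)
(9507 - 21540) + Q = (9507 - 21540) - 13789/4 = -12033 - 13789/4 = -61921/4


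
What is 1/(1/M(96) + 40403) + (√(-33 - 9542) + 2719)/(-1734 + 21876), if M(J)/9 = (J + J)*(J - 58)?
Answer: 7214891034655/53437181068206 + 5*I*√383/20142 ≈ 0.13502 + 0.0048581*I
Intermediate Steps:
M(J) = 18*J*(-58 + J) (M(J) = 9*((J + J)*(J - 58)) = 9*((2*J)*(-58 + J)) = 9*(2*J*(-58 + J)) = 18*J*(-58 + J))
1/(1/M(96) + 40403) + (√(-33 - 9542) + 2719)/(-1734 + 21876) = 1/(1/(18*96*(-58 + 96)) + 40403) + (√(-33 - 9542) + 2719)/(-1734 + 21876) = 1/(1/(18*96*38) + 40403) + (√(-9575) + 2719)/20142 = 1/(1/65664 + 40403) + (5*I*√383 + 2719)*(1/20142) = 1/(1/65664 + 40403) + (2719 + 5*I*√383)*(1/20142) = 1/(2653022593/65664) + (2719/20142 + 5*I*√383/20142) = 65664/2653022593 + (2719/20142 + 5*I*√383/20142) = 7214891034655/53437181068206 + 5*I*√383/20142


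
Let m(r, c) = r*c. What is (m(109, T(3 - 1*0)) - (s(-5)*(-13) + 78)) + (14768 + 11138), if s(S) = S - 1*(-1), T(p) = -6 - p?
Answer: 24795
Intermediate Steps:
s(S) = 1 + S (s(S) = S + 1 = 1 + S)
m(r, c) = c*r
(m(109, T(3 - 1*0)) - (s(-5)*(-13) + 78)) + (14768 + 11138) = ((-6 - (3 - 1*0))*109 - ((1 - 5)*(-13) + 78)) + (14768 + 11138) = ((-6 - (3 + 0))*109 - (-4*(-13) + 78)) + 25906 = ((-6 - 1*3)*109 - (52 + 78)) + 25906 = ((-6 - 3)*109 - 1*130) + 25906 = (-9*109 - 130) + 25906 = (-981 - 130) + 25906 = -1111 + 25906 = 24795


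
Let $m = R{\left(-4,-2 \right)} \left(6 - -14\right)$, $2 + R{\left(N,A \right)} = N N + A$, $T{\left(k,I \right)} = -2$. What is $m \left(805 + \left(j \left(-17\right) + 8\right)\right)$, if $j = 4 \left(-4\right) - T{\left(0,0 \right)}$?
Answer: $252240$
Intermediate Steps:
$j = -14$ ($j = 4 \left(-4\right) - -2 = -16 + 2 = -14$)
$R{\left(N,A \right)} = -2 + A + N^{2}$ ($R{\left(N,A \right)} = -2 + \left(N N + A\right) = -2 + \left(N^{2} + A\right) = -2 + \left(A + N^{2}\right) = -2 + A + N^{2}$)
$m = 240$ ($m = \left(-2 - 2 + \left(-4\right)^{2}\right) \left(6 - -14\right) = \left(-2 - 2 + 16\right) \left(6 + 14\right) = 12 \cdot 20 = 240$)
$m \left(805 + \left(j \left(-17\right) + 8\right)\right) = 240 \left(805 + \left(\left(-14\right) \left(-17\right) + 8\right)\right) = 240 \left(805 + \left(238 + 8\right)\right) = 240 \left(805 + 246\right) = 240 \cdot 1051 = 252240$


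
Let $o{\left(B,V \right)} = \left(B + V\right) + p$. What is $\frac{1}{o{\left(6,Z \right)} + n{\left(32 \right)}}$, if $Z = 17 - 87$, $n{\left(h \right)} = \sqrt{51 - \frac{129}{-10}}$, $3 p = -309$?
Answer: $- \frac{1670}{278251} - \frac{3 \sqrt{710}}{278251} \approx -0.0062891$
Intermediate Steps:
$p = -103$ ($p = \frac{1}{3} \left(-309\right) = -103$)
$n{\left(h \right)} = \frac{3 \sqrt{710}}{10}$ ($n{\left(h \right)} = \sqrt{51 - - \frac{129}{10}} = \sqrt{51 + \frac{129}{10}} = \sqrt{\frac{639}{10}} = \frac{3 \sqrt{710}}{10}$)
$Z = -70$
$o{\left(B,V \right)} = -103 + B + V$ ($o{\left(B,V \right)} = \left(B + V\right) - 103 = -103 + B + V$)
$\frac{1}{o{\left(6,Z \right)} + n{\left(32 \right)}} = \frac{1}{\left(-103 + 6 - 70\right) + \frac{3 \sqrt{710}}{10}} = \frac{1}{-167 + \frac{3 \sqrt{710}}{10}}$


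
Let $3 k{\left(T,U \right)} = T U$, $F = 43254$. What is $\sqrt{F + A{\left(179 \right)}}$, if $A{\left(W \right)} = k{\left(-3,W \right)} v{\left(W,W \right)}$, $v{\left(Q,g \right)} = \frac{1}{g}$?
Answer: $\sqrt{43253} \approx 207.97$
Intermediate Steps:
$k{\left(T,U \right)} = \frac{T U}{3}$
$A{\left(W \right)} = -1$ ($A{\left(W \right)} = \frac{\frac{1}{3} \left(-3\right) W}{W} = \frac{\left(-1\right) W}{W} = -1$)
$\sqrt{F + A{\left(179 \right)}} = \sqrt{43254 - 1} = \sqrt{43253}$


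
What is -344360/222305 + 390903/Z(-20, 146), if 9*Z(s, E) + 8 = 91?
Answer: 156413728171/3690263 ≈ 42386.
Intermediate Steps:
Z(s, E) = 83/9 (Z(s, E) = -8/9 + (⅑)*91 = -8/9 + 91/9 = 83/9)
-344360/222305 + 390903/Z(-20, 146) = -344360/222305 + 390903/(83/9) = -344360*1/222305 + 390903*(9/83) = -68872/44461 + 3518127/83 = 156413728171/3690263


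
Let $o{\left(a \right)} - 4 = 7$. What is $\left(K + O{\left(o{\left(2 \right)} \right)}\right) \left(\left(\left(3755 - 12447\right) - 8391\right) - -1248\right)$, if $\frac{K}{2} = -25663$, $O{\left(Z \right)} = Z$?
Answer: $812573025$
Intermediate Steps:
$o{\left(a \right)} = 11$ ($o{\left(a \right)} = 4 + 7 = 11$)
$K = -51326$ ($K = 2 \left(-25663\right) = -51326$)
$\left(K + O{\left(o{\left(2 \right)} \right)}\right) \left(\left(\left(3755 - 12447\right) - 8391\right) - -1248\right) = \left(-51326 + 11\right) \left(\left(\left(3755 - 12447\right) - 8391\right) - -1248\right) = - 51315 \left(\left(-8692 - 8391\right) + 1248\right) = - 51315 \left(-17083 + 1248\right) = \left(-51315\right) \left(-15835\right) = 812573025$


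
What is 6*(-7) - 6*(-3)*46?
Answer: 786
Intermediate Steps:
6*(-7) - 6*(-3)*46 = -42 + 18*46 = -42 + 828 = 786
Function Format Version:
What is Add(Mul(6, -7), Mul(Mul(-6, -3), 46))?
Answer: 786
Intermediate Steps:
Add(Mul(6, -7), Mul(Mul(-6, -3), 46)) = Add(-42, Mul(18, 46)) = Add(-42, 828) = 786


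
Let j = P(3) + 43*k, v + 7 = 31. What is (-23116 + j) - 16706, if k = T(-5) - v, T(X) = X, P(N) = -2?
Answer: -41071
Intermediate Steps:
v = 24 (v = -7 + 31 = 24)
k = -29 (k = -5 - 1*24 = -5 - 24 = -29)
j = -1249 (j = -2 + 43*(-29) = -2 - 1247 = -1249)
(-23116 + j) - 16706 = (-23116 - 1249) - 16706 = -24365 - 16706 = -41071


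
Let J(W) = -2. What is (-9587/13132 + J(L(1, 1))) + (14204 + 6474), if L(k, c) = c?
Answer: 271507645/13132 ≈ 20675.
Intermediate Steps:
(-9587/13132 + J(L(1, 1))) + (14204 + 6474) = (-9587/13132 - 2) + (14204 + 6474) = (-9587*1/13132 - 2) + 20678 = (-9587/13132 - 2) + 20678 = -35851/13132 + 20678 = 271507645/13132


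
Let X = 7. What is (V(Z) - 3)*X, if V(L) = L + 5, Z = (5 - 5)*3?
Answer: 14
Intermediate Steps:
Z = 0 (Z = 0*3 = 0)
V(L) = 5 + L
(V(Z) - 3)*X = ((5 + 0) - 3)*7 = (5 - 3)*7 = 2*7 = 14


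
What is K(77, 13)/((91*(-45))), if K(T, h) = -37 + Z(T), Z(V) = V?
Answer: -8/819 ≈ -0.0097680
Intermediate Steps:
K(T, h) = -37 + T
K(77, 13)/((91*(-45))) = (-37 + 77)/((91*(-45))) = 40/(-4095) = 40*(-1/4095) = -8/819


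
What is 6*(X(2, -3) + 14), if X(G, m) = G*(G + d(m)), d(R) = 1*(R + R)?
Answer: 36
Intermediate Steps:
d(R) = 2*R (d(R) = 1*(2*R) = 2*R)
X(G, m) = G*(G + 2*m)
6*(X(2, -3) + 14) = 6*(2*(2 + 2*(-3)) + 14) = 6*(2*(2 - 6) + 14) = 6*(2*(-4) + 14) = 6*(-8 + 14) = 6*6 = 36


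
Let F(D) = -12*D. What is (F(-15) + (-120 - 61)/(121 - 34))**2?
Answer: 239599441/7569 ≈ 31655.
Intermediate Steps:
(F(-15) + (-120 - 61)/(121 - 34))**2 = (-12*(-15) + (-120 - 61)/(121 - 34))**2 = (180 - 181/87)**2 = (15479/87)**2 = 239599441/7569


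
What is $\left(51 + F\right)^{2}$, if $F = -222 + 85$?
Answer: $7396$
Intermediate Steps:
$F = -137$
$\left(51 + F\right)^{2} = \left(51 - 137\right)^{2} = \left(-86\right)^{2} = 7396$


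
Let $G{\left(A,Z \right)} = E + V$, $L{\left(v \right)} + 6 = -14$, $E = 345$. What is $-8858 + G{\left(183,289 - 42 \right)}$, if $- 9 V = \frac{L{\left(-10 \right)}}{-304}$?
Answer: $- \frac{5822897}{684} \approx -8513.0$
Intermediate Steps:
$L{\left(v \right)} = -20$ ($L{\left(v \right)} = -6 - 14 = -20$)
$V = - \frac{5}{684}$ ($V = - \frac{\left(-20\right) \frac{1}{-304}}{9} = - \frac{\left(-20\right) \left(- \frac{1}{304}\right)}{9} = \left(- \frac{1}{9}\right) \frac{5}{76} = - \frac{5}{684} \approx -0.0073099$)
$G{\left(A,Z \right)} = \frac{235975}{684}$ ($G{\left(A,Z \right)} = 345 - \frac{5}{684} = \frac{235975}{684}$)
$-8858 + G{\left(183,289 - 42 \right)} = -8858 + \frac{235975}{684} = - \frac{5822897}{684}$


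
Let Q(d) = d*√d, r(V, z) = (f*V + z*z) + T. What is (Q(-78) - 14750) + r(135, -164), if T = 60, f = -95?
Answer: -619 - 78*I*√78 ≈ -619.0 - 688.88*I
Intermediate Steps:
r(V, z) = 60 + z² - 95*V (r(V, z) = (-95*V + z*z) + 60 = (-95*V + z²) + 60 = (z² - 95*V) + 60 = 60 + z² - 95*V)
Q(d) = d^(3/2)
(Q(-78) - 14750) + r(135, -164) = ((-78)^(3/2) - 14750) + (60 + (-164)² - 95*135) = (-78*I*√78 - 14750) + (60 + 26896 - 12825) = (-14750 - 78*I*√78) + 14131 = -619 - 78*I*√78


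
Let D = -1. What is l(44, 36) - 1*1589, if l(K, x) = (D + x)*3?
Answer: -1484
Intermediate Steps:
l(K, x) = -3 + 3*x (l(K, x) = (-1 + x)*3 = -3 + 3*x)
l(44, 36) - 1*1589 = (-3 + 3*36) - 1*1589 = (-3 + 108) - 1589 = 105 - 1589 = -1484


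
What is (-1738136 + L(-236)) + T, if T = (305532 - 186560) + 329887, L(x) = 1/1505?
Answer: -1940361884/1505 ≈ -1.2893e+6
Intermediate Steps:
L(x) = 1/1505
T = 448859 (T = 118972 + 329887 = 448859)
(-1738136 + L(-236)) + T = (-1738136 + 1/1505) + 448859 = -2615894679/1505 + 448859 = -1940361884/1505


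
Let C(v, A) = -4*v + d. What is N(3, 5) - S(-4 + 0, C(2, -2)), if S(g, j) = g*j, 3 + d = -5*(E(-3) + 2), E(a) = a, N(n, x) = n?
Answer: -21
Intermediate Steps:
d = 2 (d = -3 - 5*(-3 + 2) = -3 - 5*(-1) = -3 + 5 = 2)
C(v, A) = 2 - 4*v (C(v, A) = -4*v + 2 = 2 - 4*v)
N(3, 5) - S(-4 + 0, C(2, -2)) = 3 - (-4 + 0)*(2 - 4*2) = 3 - (-4)*(2 - 8) = 3 - (-4)*(-6) = 3 - 1*24 = 3 - 24 = -21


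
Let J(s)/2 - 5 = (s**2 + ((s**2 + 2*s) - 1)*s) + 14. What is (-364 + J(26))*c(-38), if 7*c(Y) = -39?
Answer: -1514370/7 ≈ -2.1634e+5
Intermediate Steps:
c(Y) = -39/7 (c(Y) = (1/7)*(-39) = -39/7)
J(s) = 38 + 2*s**2 + 2*s*(-1 + s**2 + 2*s) (J(s) = 10 + 2*((s**2 + ((s**2 + 2*s) - 1)*s) + 14) = 10 + 2*((s**2 + (-1 + s**2 + 2*s)*s) + 14) = 10 + 2*((s**2 + s*(-1 + s**2 + 2*s)) + 14) = 10 + 2*(14 + s**2 + s*(-1 + s**2 + 2*s)) = 10 + (28 + 2*s**2 + 2*s*(-1 + s**2 + 2*s)) = 38 + 2*s**2 + 2*s*(-1 + s**2 + 2*s))
(-364 + J(26))*c(-38) = (-364 + (38 - 2*26 + 2*26**3 + 6*26**2))*(-39/7) = (-364 + (38 - 52 + 2*17576 + 6*676))*(-39/7) = (-364 + (38 - 52 + 35152 + 4056))*(-39/7) = (-364 + 39194)*(-39/7) = 38830*(-39/7) = -1514370/7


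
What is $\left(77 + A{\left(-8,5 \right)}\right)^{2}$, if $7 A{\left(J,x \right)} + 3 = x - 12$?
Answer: $\frac{279841}{49} \approx 5711.0$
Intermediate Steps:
$A{\left(J,x \right)} = - \frac{15}{7} + \frac{x}{7}$ ($A{\left(J,x \right)} = - \frac{3}{7} + \frac{x - 12}{7} = - \frac{3}{7} + \frac{-12 + x}{7} = - \frac{3}{7} + \left(- \frac{12}{7} + \frac{x}{7}\right) = - \frac{15}{7} + \frac{x}{7}$)
$\left(77 + A{\left(-8,5 \right)}\right)^{2} = \left(77 + \left(- \frac{15}{7} + \frac{1}{7} \cdot 5\right)\right)^{2} = \left(77 + \left(- \frac{15}{7} + \frac{5}{7}\right)\right)^{2} = \left(77 - \frac{10}{7}\right)^{2} = \left(\frac{529}{7}\right)^{2} = \frac{279841}{49}$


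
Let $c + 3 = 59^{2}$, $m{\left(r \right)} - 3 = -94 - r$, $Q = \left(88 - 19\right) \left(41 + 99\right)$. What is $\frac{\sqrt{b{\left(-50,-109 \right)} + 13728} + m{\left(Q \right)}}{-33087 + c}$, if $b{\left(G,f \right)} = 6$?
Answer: $\frac{9751}{29609} - \frac{3 \sqrt{1526}}{29609} \approx 0.32537$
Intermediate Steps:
$Q = 9660$ ($Q = 69 \cdot 140 = 9660$)
$m{\left(r \right)} = -91 - r$ ($m{\left(r \right)} = 3 - \left(94 + r\right) = -91 - r$)
$c = 3478$ ($c = -3 + 59^{2} = -3 + 3481 = 3478$)
$\frac{\sqrt{b{\left(-50,-109 \right)} + 13728} + m{\left(Q \right)}}{-33087 + c} = \frac{\sqrt{6 + 13728} - 9751}{-33087 + 3478} = \frac{\sqrt{13734} - 9751}{-29609} = \left(3 \sqrt{1526} - 9751\right) \left(- \frac{1}{29609}\right) = \left(-9751 + 3 \sqrt{1526}\right) \left(- \frac{1}{29609}\right) = \frac{9751}{29609} - \frac{3 \sqrt{1526}}{29609}$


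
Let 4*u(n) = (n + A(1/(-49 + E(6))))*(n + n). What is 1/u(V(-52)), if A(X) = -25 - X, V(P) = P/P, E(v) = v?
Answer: -86/1031 ≈ -0.083414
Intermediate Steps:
V(P) = 1
u(n) = n*(-1074/43 + n)/2 (u(n) = ((n + (-25 - 1/(-49 + 6)))*(n + n))/4 = ((n + (-25 - 1/(-43)))*(2*n))/4 = ((n + (-25 - 1*(-1/43)))*(2*n))/4 = ((n + (-25 + 1/43))*(2*n))/4 = ((n - 1074/43)*(2*n))/4 = ((-1074/43 + n)*(2*n))/4 = (2*n*(-1074/43 + n))/4 = n*(-1074/43 + n)/2)
1/u(V(-52)) = 1/((1/86)*1*(-1074 + 43*1)) = 1/((1/86)*1*(-1074 + 43)) = 1/((1/86)*1*(-1031)) = 1/(-1031/86) = -86/1031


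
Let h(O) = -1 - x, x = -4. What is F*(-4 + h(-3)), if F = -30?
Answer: 30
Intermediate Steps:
h(O) = 3 (h(O) = -1 - 1*(-4) = -1 + 4 = 3)
F*(-4 + h(-3)) = -30*(-4 + 3) = -30*(-1) = 30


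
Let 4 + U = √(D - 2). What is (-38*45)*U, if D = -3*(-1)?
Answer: 5130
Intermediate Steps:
D = 3
U = -3 (U = -4 + √(3 - 2) = -4 + √1 = -4 + 1 = -3)
(-38*45)*U = -38*45*(-3) = -1710*(-3) = 5130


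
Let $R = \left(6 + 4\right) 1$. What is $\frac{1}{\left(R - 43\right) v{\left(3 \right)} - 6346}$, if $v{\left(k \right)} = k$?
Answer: $- \frac{1}{6445} \approx -0.00015516$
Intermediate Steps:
$R = 10$ ($R = 10 \cdot 1 = 10$)
$\frac{1}{\left(R - 43\right) v{\left(3 \right)} - 6346} = \frac{1}{\left(10 - 43\right) 3 - 6346} = \frac{1}{\left(-33\right) 3 - 6346} = \frac{1}{-99 - 6346} = \frac{1}{-6445} = - \frac{1}{6445}$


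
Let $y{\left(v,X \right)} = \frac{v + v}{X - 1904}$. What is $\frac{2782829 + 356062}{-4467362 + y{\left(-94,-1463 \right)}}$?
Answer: $- \frac{3522881999}{5013869222} \approx -0.70263$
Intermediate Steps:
$y{\left(v,X \right)} = \frac{2 v}{-1904 + X}$
$\frac{2782829 + 356062}{-4467362 + y{\left(-94,-1463 \right)}} = \frac{2782829 + 356062}{-4467362 + 2 \left(-94\right) \frac{1}{-1904 - 1463}} = \frac{3138891}{-4467362 + 2 \left(-94\right) \frac{1}{-3367}} = \frac{3138891}{-4467362 + 2 \left(-94\right) \left(- \frac{1}{3367}\right)} = \frac{3138891}{-4467362 + \frac{188}{3367}} = \frac{3138891}{- \frac{15041607666}{3367}} = 3138891 \left(- \frac{3367}{15041607666}\right) = - \frac{3522881999}{5013869222}$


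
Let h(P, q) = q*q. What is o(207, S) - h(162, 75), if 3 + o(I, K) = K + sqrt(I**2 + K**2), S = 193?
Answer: -5435 + sqrt(80098) ≈ -5152.0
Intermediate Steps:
h(P, q) = q**2
o(I, K) = -3 + K + sqrt(I**2 + K**2) (o(I, K) = -3 + (K + sqrt(I**2 + K**2)) = -3 + K + sqrt(I**2 + K**2))
o(207, S) - h(162, 75) = (-3 + 193 + sqrt(207**2 + 193**2)) - 1*75**2 = (-3 + 193 + sqrt(42849 + 37249)) - 1*5625 = (-3 + 193 + sqrt(80098)) - 5625 = (190 + sqrt(80098)) - 5625 = -5435 + sqrt(80098)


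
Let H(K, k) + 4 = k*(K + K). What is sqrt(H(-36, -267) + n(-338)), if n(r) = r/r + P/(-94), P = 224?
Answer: 5*sqrt(1698157)/47 ≈ 138.63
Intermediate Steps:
H(K, k) = -4 + 2*K*k (H(K, k) = -4 + k*(K + K) = -4 + k*(2*K) = -4 + 2*K*k)
n(r) = -65/47 (n(r) = r/r + 224/(-94) = 1 + 224*(-1/94) = 1 - 112/47 = -65/47)
sqrt(H(-36, -267) + n(-338)) = sqrt((-4 + 2*(-36)*(-267)) - 65/47) = sqrt((-4 + 19224) - 65/47) = sqrt(19220 - 65/47) = sqrt(903275/47) = 5*sqrt(1698157)/47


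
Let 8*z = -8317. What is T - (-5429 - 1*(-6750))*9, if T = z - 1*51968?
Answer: -519173/8 ≈ -64897.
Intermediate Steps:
z = -8317/8 (z = (⅛)*(-8317) = -8317/8 ≈ -1039.6)
T = -424061/8 (T = -8317/8 - 1*51968 = -8317/8 - 51968 = -424061/8 ≈ -53008.)
T - (-5429 - 1*(-6750))*9 = -424061/8 - (-5429 - 1*(-6750))*9 = -424061/8 - (-5429 + 6750)*9 = -424061/8 - 1321*9 = -424061/8 - 1*11889 = -424061/8 - 11889 = -519173/8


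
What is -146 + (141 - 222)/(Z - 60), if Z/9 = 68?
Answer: -26891/184 ≈ -146.15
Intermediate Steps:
Z = 612 (Z = 9*68 = 612)
-146 + (141 - 222)/(Z - 60) = -146 + (141 - 222)/(612 - 60) = -146 - 81/552 = -146 - 81*1/552 = -146 - 27/184 = -26891/184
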